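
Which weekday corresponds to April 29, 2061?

Friday

Doomsday rule: the anchor day for the 2000s is Tuesday. For year 61: 61÷12 = 5 r 1, and 1÷4 = 0, so 5+1+0 = 6.
Tuesday + 6 ≡ Monday — that's 2061's doomsday.
In April the doomsday date is Apr 4.
Apr 29 is 25 days after Apr 4; 25 mod 7 = 4, so Monday + 4 = Friday.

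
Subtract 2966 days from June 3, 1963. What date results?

−365 (one year) → Jun 3, 1962 (2601 left).
−365 (one year) → Jun 3, 1961 (2236 left).
−365 (one year) → Jun 3, 1960 (1871 left).
−366 (one year; includes Feb 29, 1960) → Jun 3, 1959 (1505 left).
−365 (one year) → Jun 3, 1958 (1140 left).
−365 (one year) → Jun 3, 1957 (775 left).
−365 (one year) → Jun 3, 1956 (410 left).
−366 (one year; includes Feb 29, 1956) → Jun 3, 1955 (44 left).
−3 → May 31, 1955 (end of May, 31 days; 41 left).
−31 → Apr 30, 1955 (end of Apr, 30 days; 10 left).
−10 → Apr 20, 1955.

April 20, 1955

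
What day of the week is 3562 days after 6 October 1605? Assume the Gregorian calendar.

Wednesday

Oct 6, 1605 is a Thursday.
3562 mod 7 = 6, so 3562 days after a Thursday is Thursday + 6 = Wednesday.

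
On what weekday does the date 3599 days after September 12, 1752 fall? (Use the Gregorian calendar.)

First find the weekday of Sep 12, 1752. Doomsday rule: the anchor day for the 1700s is Sunday. For year 52: 52÷12 = 4 r 4, and 4÷4 = 1, so 4+4+1 = 9.
Sunday + 9 ≡ Tuesday — that's 1752's doomsday.
In September the doomsday date is Sep 5.
Sep 12 is 7 days after Sep 5; 7 mod 7 = 0, so Tuesday + 0 = Tuesday.
3599 mod 7 = 1, so 3599 days after a Tuesday is Tuesday + 1 = Wednesday.

Wednesday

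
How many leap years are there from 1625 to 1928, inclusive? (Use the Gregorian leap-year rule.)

Multiples of 4 in [1625,1928]: 76.
Of those, multiples of 100: 3 (not leap unless ÷400).
Multiples of 400: 0.
Leap years = 76 − 3 + 0 = 73.

73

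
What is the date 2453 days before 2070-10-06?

January 18, 2064

−365 (one year) → Oct 6, 2069 (2088 left).
−365 (one year) → Oct 6, 2068 (1723 left).
−366 (one year; includes Feb 29, 2068) → Oct 6, 2067 (1357 left).
−365 (one year) → Oct 6, 2066 (992 left).
−365 (one year) → Oct 6, 2065 (627 left).
−365 (one year) → Oct 6, 2064 (262 left).
−6 → Sep 30, 2064 (end of Sep, 30 days; 256 left).
−30 → Aug 31, 2064 (end of Aug, 31 days; 226 left).
−31 → Jul 31, 2064 (end of Jul, 31 days; 195 left).
−31 → Jun 30, 2064 (end of Jun, 30 days; 164 left).
−30 → May 31, 2064 (end of May, 31 days; 134 left).
−31 → Apr 30, 2064 (end of Apr, 30 days; 103 left).
−30 → Mar 31, 2064 (end of Mar, 31 days; 73 left).
−31 → Feb 29, 2064 (end of Feb, 29 days; 42 left).
−29 → Jan 31, 2064 (end of Jan, 31 days; 13 left).
−13 → Jan 18, 2064.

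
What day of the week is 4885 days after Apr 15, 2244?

Apr 15, 2244 is a Monday.
4885 mod 7 = 6, so 4885 days after a Monday is Monday + 6 = Sunday.

Sunday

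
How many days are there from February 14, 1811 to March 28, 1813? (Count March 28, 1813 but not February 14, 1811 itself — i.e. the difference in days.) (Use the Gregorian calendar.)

Feb 14, 1811 → Feb 14, 1812: 365 days.
Feb 14, 1812 → Feb 14, 1813: 366 days (Feb 29, 1812 is in that span).
Feb 14, 1813 → Mar 14, 1813: 28 days (February has 28).
Mar 14, 1813 → Mar 28, 1813: 14 days.
Total: 773 days.

773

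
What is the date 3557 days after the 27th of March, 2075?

+366 (one year; includes Feb 29, 2076) → Mar 27, 2076 (3191 left).
+365 (one year) → Mar 27, 2077 (2826 left).
+365 (one year) → Mar 27, 2078 (2461 left).
+365 (one year) → Mar 27, 2079 (2096 left).
+366 (one year; includes Feb 29, 2080) → Mar 27, 2080 (1730 left).
+365 (one year) → Mar 27, 2081 (1365 left).
+365 (one year) → Mar 27, 2082 (1000 left).
+365 (one year) → Mar 27, 2083 (635 left).
+366 (one year; includes Feb 29, 2084) → Mar 27, 2084 (269 left).
Mar has 31 days: +5 → Apr 1, 2084 (264 left).
Apr has 30 days: +30 → May 1, 2084 (234 left).
May has 31 days: +31 → Jun 1, 2084 (203 left).
Jun has 30 days: +30 → Jul 1, 2084 (173 left).
Jul has 31 days: +31 → Aug 1, 2084 (142 left).
Aug has 31 days: +31 → Sep 1, 2084 (111 left).
Sep has 30 days: +30 → Oct 1, 2084 (81 left).
Oct has 31 days: +31 → Nov 1, 2084 (50 left).
Nov has 30 days: +30 → Dec 1, 2084 (20 left).
+20 → Dec 21, 2084.

December 21, 2084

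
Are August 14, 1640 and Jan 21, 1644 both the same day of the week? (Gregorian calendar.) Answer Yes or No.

No

From Aug 14, 1640 to Jan 21, 1644 is 1255 days.
1255 mod 7 = 2, so they are different weekdays.
(Aug 14, 1640 is a Tuesday; Jan 21, 1644 is a Thursday.)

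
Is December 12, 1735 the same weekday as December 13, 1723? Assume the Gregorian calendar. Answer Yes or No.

From Dec 13, 1723 to Dec 12, 1735 is 4382 days.
4382 mod 7 = 0, so they are the same weekday.
(Dec 13, 1723 is a Monday; Dec 12, 1735 is a Monday.)

Yes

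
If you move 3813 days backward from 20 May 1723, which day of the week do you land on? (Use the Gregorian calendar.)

Saturday

First find the weekday of May 20, 1723. Doomsday rule: the anchor day for the 1700s is Sunday. For year 23: 23÷12 = 1 r 11, and 11÷4 = 2, so 1+11+2 = 14.
Sunday + 14 ≡ Sunday — that's 1723's doomsday.
In May the doomsday date is May 9.
May 20 is 11 days after May 9; 11 mod 7 = 4, so Sunday + 4 = Thursday.
3813 mod 7 = 5, so 3813 days before a Thursday is Thursday − 5 = Saturday.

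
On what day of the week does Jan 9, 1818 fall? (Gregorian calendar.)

Friday

January 1, 1818 is a Thursday.
Jan 1, 1818 → Jan 9, 1818: 8 days.
Total: 8 days.
8 mod 7 = 1, so Thursday + 1 = Friday.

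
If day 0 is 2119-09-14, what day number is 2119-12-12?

Sep 14, 2119 → Oct 14, 2119: 30 days (September has 30).
Oct 14, 2119 → Nov 14, 2119: 31 days (October has 31).
Nov 14, 2119 → Dec 12, 2119: 28 days.
Total: 89 days.

89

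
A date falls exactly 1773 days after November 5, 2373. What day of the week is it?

Nov 5, 2373 is a Monday.
1773 mod 7 = 2, so 1773 days after a Monday is Monday + 2 = Wednesday.

Wednesday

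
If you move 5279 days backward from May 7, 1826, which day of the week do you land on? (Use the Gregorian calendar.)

Saturday

First find the weekday of May 7, 1826. Doomsday rule: the anchor day for the 1800s is Friday. For year 26: 26÷12 = 2 r 2, and 2÷4 = 0, so 2+2+0 = 4.
Friday + 4 ≡ Tuesday — that's 1826's doomsday.
In May the doomsday date is May 9.
May 7 is 2 days before May 9; 2 mod 7 = 2, so Tuesday − 2 = Sunday.
5279 mod 7 = 1, so 5279 days before a Sunday is Sunday − 1 = Saturday.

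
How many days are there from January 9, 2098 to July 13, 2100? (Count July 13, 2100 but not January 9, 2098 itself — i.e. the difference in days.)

Jan 9, 2098 → Jan 9, 2099: 365 days.
Jan 9, 2099 → Jan 9, 2100: 365 days.
Jan 9, 2100 → Feb 9, 2100: 31 days (January has 31).
Feb 9, 2100 → Mar 9, 2100: 28 days (February has 28).
Mar 9, 2100 → Apr 9, 2100: 31 days (March has 31).
Apr 9, 2100 → May 9, 2100: 30 days (April has 30).
May 9, 2100 → Jun 9, 2100: 31 days (May has 31).
Jun 9, 2100 → Jul 9, 2100: 30 days (June has 30).
Jul 9, 2100 → Jul 13, 2100: 4 days.
Total: 915 days.

915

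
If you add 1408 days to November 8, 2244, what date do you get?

+365 (one year) → Nov 8, 2245 (1043 left).
+365 (one year) → Nov 8, 2246 (678 left).
+365 (one year) → Nov 8, 2247 (313 left).
Nov has 30 days: +23 → Dec 1, 2247 (290 left).
Dec has 31 days: +31 → Jan 1, 2248 (259 left).
Jan has 31 days: +31 → Feb 1, 2248 (228 left).
Feb has 29 days: +29 → Mar 1, 2248 (199 left).
Mar has 31 days: +31 → Apr 1, 2248 (168 left).
Apr has 30 days: +30 → May 1, 2248 (138 left).
May has 31 days: +31 → Jun 1, 2248 (107 left).
Jun has 30 days: +30 → Jul 1, 2248 (77 left).
Jul has 31 days: +31 → Aug 1, 2248 (46 left).
Aug has 31 days: +31 → Sep 1, 2248 (15 left).
+15 → Sep 16, 2248.

September 16, 2248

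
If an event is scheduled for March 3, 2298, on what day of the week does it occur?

Thursday

Doomsday rule: the anchor day for the 2200s is Friday. For year 98: 98÷12 = 8 r 2, and 2÷4 = 0, so 8+2+0 = 10.
Friday + 10 ≡ Monday — that's 2298's doomsday.
In March the doomsday date is Mar 14.
Mar 3 is 11 days before Mar 14; 11 mod 7 = 4, so Monday − 4 = Thursday.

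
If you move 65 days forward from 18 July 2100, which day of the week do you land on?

Tuesday

First find the weekday of Jul 18, 2100. Doomsday rule: the anchor day for the 2100s is Sunday. For year 00: 0÷12 = 0 r 0, and 0÷4 = 0, so 0+0+0 = 0.
Sunday + 0 ≡ Sunday — that's 2100's doomsday.
In July the doomsday date is Jul 11.
Jul 18 is 7 days after Jul 11; 7 mod 7 = 0, so Sunday + 0 = Sunday.
65 mod 7 = 2, so 65 days after a Sunday is Sunday + 2 = Tuesday.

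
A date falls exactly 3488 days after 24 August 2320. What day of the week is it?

First find the weekday of Aug 24, 2320. Doomsday rule: the anchor day for the 2300s is Wednesday. For year 20: 20÷12 = 1 r 8, and 8÷4 = 2, so 1+8+2 = 11.
Wednesday + 11 ≡ Sunday — that's 2320's doomsday.
In August the doomsday date is Aug 8.
Aug 24 is 16 days after Aug 8; 16 mod 7 = 2, so Sunday + 2 = Tuesday.
3488 mod 7 = 2, so 3488 days after a Tuesday is Tuesday + 2 = Thursday.

Thursday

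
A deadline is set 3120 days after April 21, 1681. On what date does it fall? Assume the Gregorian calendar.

+365 (one year) → Apr 21, 1682 (2755 left).
+365 (one year) → Apr 21, 1683 (2390 left).
+366 (one year; includes Feb 29, 1684) → Apr 21, 1684 (2024 left).
+365 (one year) → Apr 21, 1685 (1659 left).
+365 (one year) → Apr 21, 1686 (1294 left).
+365 (one year) → Apr 21, 1687 (929 left).
+366 (one year; includes Feb 29, 1688) → Apr 21, 1688 (563 left).
+365 (one year) → Apr 21, 1689 (198 left).
Apr has 30 days: +10 → May 1, 1689 (188 left).
May has 31 days: +31 → Jun 1, 1689 (157 left).
Jun has 30 days: +30 → Jul 1, 1689 (127 left).
Jul has 31 days: +31 → Aug 1, 1689 (96 left).
Aug has 31 days: +31 → Sep 1, 1689 (65 left).
Sep has 30 days: +30 → Oct 1, 1689 (35 left).
Oct has 31 days: +31 → Nov 1, 1689 (4 left).
+4 → Nov 5, 1689.

November 5, 1689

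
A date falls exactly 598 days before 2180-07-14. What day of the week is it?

Tuesday

First find the weekday of Jul 14, 2180. Doomsday rule: the anchor day for the 2100s is Sunday. For year 80: 80÷12 = 6 r 8, and 8÷4 = 2, so 6+8+2 = 16.
Sunday + 16 ≡ Tuesday — that's 2180's doomsday.
In July the doomsday date is Jul 11.
Jul 14 is 3 days after Jul 11; 3 mod 7 = 3, so Tuesday + 3 = Friday.
598 mod 7 = 3, so 598 days before a Friday is Friday − 3 = Tuesday.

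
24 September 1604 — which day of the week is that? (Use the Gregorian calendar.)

Doomsday rule: the anchor day for the 1600s is Tuesday. For year 04: 4÷12 = 0 r 4, and 4÷4 = 1, so 0+4+1 = 5.
Tuesday + 5 ≡ Sunday — that's 1604's doomsday.
In September the doomsday date is Sep 5.
Sep 24 is 19 days after Sep 5; 19 mod 7 = 5, so Sunday + 5 = Friday.

Friday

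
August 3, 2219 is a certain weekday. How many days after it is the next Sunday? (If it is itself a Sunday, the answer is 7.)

5

Aug 3, 2219 is a Tuesday.
From Tuesday to the next Sunday is 5 days.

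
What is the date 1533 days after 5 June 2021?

August 16, 2025

+365 (one year) → Jun 5, 2022 (1168 left).
+365 (one year) → Jun 5, 2023 (803 left).
+366 (one year; includes Feb 29, 2024) → Jun 5, 2024 (437 left).
+365 (one year) → Jun 5, 2025 (72 left).
Jun has 30 days: +26 → Jul 1, 2025 (46 left).
Jul has 31 days: +31 → Aug 1, 2025 (15 left).
+15 → Aug 16, 2025.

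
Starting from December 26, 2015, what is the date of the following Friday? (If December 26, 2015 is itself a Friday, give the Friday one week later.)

Dec 26, 2015 is a Saturday.
From Saturday to the next Friday is 6 days.
Dec 26, 2015 + 6 = Jan 1, 2016.

January 1, 2016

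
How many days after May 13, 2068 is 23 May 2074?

May 13, 2068 → May 13, 2069: 365 days.
May 13, 2069 → May 13, 2070: 365 days.
May 13, 2070 → May 13, 2071: 365 days.
May 13, 2071 → May 13, 2072: 366 days (Feb 29, 2072 is in that span).
May 13, 2072 → May 13, 2073: 365 days.
May 13, 2073 → Jun 13, 2073: 31 days (May has 31).
Jun 13, 2073 → Jul 13, 2073: 30 days (June has 30).
Jul 13, 2073 → Aug 13, 2073: 31 days (July has 31).
Aug 13, 2073 → Sep 13, 2073: 31 days (August has 31).
Sep 13, 2073 → Oct 13, 2073: 30 days (September has 30).
Oct 13, 2073 → Nov 13, 2073: 31 days (October has 31).
Nov 13, 2073 → Dec 13, 2073: 30 days (November has 30).
Dec 13, 2073 → Jan 13, 2074: 31 days (December has 31).
Jan 13, 2074 → Feb 13, 2074: 31 days (January has 31).
Feb 13, 2074 → Mar 13, 2074: 28 days (February has 28).
Mar 13, 2074 → Apr 13, 2074: 31 days (March has 31).
Apr 13, 2074 → May 13, 2074: 30 days (April has 30).
May 13, 2074 → May 23, 2074: 10 days.
Total: 2201 days.

2201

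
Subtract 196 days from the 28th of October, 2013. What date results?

−28 → Sep 30, 2013 (end of Sep, 30 days; 168 left).
−30 → Aug 31, 2013 (end of Aug, 31 days; 138 left).
−31 → Jul 31, 2013 (end of Jul, 31 days; 107 left).
−31 → Jun 30, 2013 (end of Jun, 30 days; 76 left).
−30 → May 31, 2013 (end of May, 31 days; 46 left).
−31 → Apr 30, 2013 (end of Apr, 30 days; 15 left).
−15 → Apr 15, 2013.

April 15, 2013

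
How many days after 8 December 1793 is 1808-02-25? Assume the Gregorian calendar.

5191

Dec 8, 1793 → Dec 8, 1794: 365 days.
Dec 8, 1794 → Dec 8, 1795: 365 days.
Dec 8, 1795 → Dec 8, 1796: 366 days (Feb 29, 1796 is in that span).
Dec 8, 1796 → Dec 8, 1797: 365 days.
Dec 8, 1797 → Dec 8, 1798: 365 days.
Dec 8, 1798 → Dec 8, 1799: 365 days.
Dec 8, 1799 → Dec 8, 1800: 365 days.
Dec 8, 1800 → Dec 8, 1801: 365 days.
Dec 8, 1801 → Dec 8, 1802: 365 days.
Dec 8, 1802 → Dec 8, 1803: 365 days.
Dec 8, 1803 → Dec 8, 1804: 366 days (Feb 29, 1804 is in that span).
Dec 8, 1804 → Dec 8, 1805: 365 days.
Dec 8, 1805 → Dec 8, 1806: 365 days.
Dec 8, 1806 → Dec 8, 1807: 365 days.
Dec 8, 1807 → Jan 8, 1808: 31 days (December has 31).
Jan 8, 1808 → Feb 8, 1808: 31 days (January has 31).
Feb 8, 1808 → Feb 25, 1808: 17 days.
Total: 5191 days.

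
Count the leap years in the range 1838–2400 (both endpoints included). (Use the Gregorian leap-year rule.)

Multiples of 4 in [1838,2400]: 141.
Of those, multiples of 100: 6 (not leap unless ÷400).
Multiples of 400: 2.
Leap years = 141 − 6 + 2 = 137.

137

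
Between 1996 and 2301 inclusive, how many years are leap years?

Multiples of 4 in [1996,2301]: 77.
Of those, multiples of 100: 4 (not leap unless ÷400).
Multiples of 400: 1.
Leap years = 77 − 4 + 1 = 74.

74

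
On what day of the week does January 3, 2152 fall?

Doomsday rule: the anchor day for the 2100s is Sunday. For year 52: 52÷12 = 4 r 4, and 4÷4 = 1, so 4+4+1 = 9.
Sunday + 9 ≡ Tuesday — that's 2152's doomsday.
In January the doomsday date is Jan 4 (2152 is a leap year (divisible by 4)).
Jan 3 is 1 day before Jan 4; 1 mod 7 = 1, so Tuesday − 1 = Monday.

Monday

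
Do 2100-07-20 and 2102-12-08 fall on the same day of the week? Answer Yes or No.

No

From Jul 20, 2100 to Dec 8, 2102 is 871 days.
871 mod 7 = 3, so they are different weekdays.
(Jul 20, 2100 is a Tuesday; Dec 8, 2102 is a Friday.)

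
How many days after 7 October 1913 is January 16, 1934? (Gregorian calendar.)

Oct 7, 1913 → Oct 7, 1914: 365 days.
Oct 7, 1914 → Oct 7, 1915: 365 days.
Oct 7, 1915 → Oct 7, 1916: 366 days (Feb 29, 1916 is in that span).
Oct 7, 1916 → Oct 7, 1917: 365 days.
Oct 7, 1917 → Oct 7, 1918: 365 days.
Oct 7, 1918 → Oct 7, 1919: 365 days.
Oct 7, 1919 → Oct 7, 1920: 366 days (Feb 29, 1920 is in that span).
Oct 7, 1920 → Oct 7, 1921: 365 days.
Oct 7, 1921 → Oct 7, 1922: 365 days.
Oct 7, 1922 → Oct 7, 1923: 365 days.
Oct 7, 1923 → Oct 7, 1924: 366 days (Feb 29, 1924 is in that span).
Oct 7, 1924 → Oct 7, 1925: 365 days.
Oct 7, 1925 → Oct 7, 1926: 365 days.
Oct 7, 1926 → Oct 7, 1927: 365 days.
Oct 7, 1927 → Oct 7, 1928: 366 days (Feb 29, 1928 is in that span).
Oct 7, 1928 → Oct 7, 1929: 365 days.
Oct 7, 1929 → Oct 7, 1930: 365 days.
Oct 7, 1930 → Oct 7, 1931: 365 days.
Oct 7, 1931 → Oct 7, 1932: 366 days (Feb 29, 1932 is in that span).
Oct 7, 1932 → Oct 7, 1933: 365 days.
Oct 7, 1933 → Nov 7, 1933: 31 days (October has 31).
Nov 7, 1933 → Dec 7, 1933: 30 days (November has 30).
Dec 7, 1933 → Jan 7, 1934: 31 days (December has 31).
Jan 7, 1934 → Jan 16, 1934: 9 days.
Total: 7406 days.

7406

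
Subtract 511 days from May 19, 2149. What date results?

December 25, 2147

−365 (one year) → May 19, 2148 (146 left).
−19 → Apr 30, 2148 (end of Apr, 30 days; 127 left).
−30 → Mar 31, 2148 (end of Mar, 31 days; 97 left).
−31 → Feb 29, 2148 (end of Feb, 29 days; 66 left).
−29 → Jan 31, 2148 (end of Jan, 31 days; 37 left).
−31 → Dec 31, 2147 (end of Dec, 31 days; 6 left).
−6 → Dec 25, 2147.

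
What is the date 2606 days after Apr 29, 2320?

June 18, 2327

+365 (one year) → Apr 29, 2321 (2241 left).
+365 (one year) → Apr 29, 2322 (1876 left).
+365 (one year) → Apr 29, 2323 (1511 left).
+366 (one year; includes Feb 29, 2324) → Apr 29, 2324 (1145 left).
+365 (one year) → Apr 29, 2325 (780 left).
+365 (one year) → Apr 29, 2326 (415 left).
+365 (one year) → Apr 29, 2327 (50 left).
Apr has 30 days: +2 → May 1, 2327 (48 left).
May has 31 days: +31 → Jun 1, 2327 (17 left).
+17 → Jun 18, 2327.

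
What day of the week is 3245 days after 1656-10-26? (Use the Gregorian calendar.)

Monday

First find the weekday of Oct 26, 1656. Doomsday rule: the anchor day for the 1600s is Tuesday. For year 56: 56÷12 = 4 r 8, and 8÷4 = 2, so 4+8+2 = 14.
Tuesday + 14 ≡ Tuesday — that's 1656's doomsday.
In October the doomsday date is Oct 10.
Oct 26 is 16 days after Oct 10; 16 mod 7 = 2, so Tuesday + 2 = Thursday.
3245 mod 7 = 4, so 3245 days after a Thursday is Thursday + 4 = Monday.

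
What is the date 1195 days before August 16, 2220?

−366 (one year; includes Feb 29, 2220) → Aug 16, 2219 (829 left).
−365 (one year) → Aug 16, 2218 (464 left).
−365 (one year) → Aug 16, 2217 (99 left).
−16 → Jul 31, 2217 (end of Jul, 31 days; 83 left).
−31 → Jun 30, 2217 (end of Jun, 30 days; 52 left).
−30 → May 31, 2217 (end of May, 31 days; 22 left).
−22 → May 9, 2217.

May 9, 2217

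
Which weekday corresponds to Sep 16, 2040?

Doomsday rule: the anchor day for the 2000s is Tuesday. For year 40: 40÷12 = 3 r 4, and 4÷4 = 1, so 3+4+1 = 8.
Tuesday + 8 ≡ Wednesday — that's 2040's doomsday.
In September the doomsday date is Sep 5.
Sep 16 is 11 days after Sep 5; 11 mod 7 = 4, so Wednesday + 4 = Sunday.

Sunday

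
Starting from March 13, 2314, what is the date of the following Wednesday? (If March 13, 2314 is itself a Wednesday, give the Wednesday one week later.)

March 18, 2314

Mar 13, 2314 is a Friday.
From Friday to the next Wednesday is 5 days.
Mar 13, 2314 + 5 = Mar 18, 2314.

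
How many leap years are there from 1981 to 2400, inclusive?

Multiples of 4 in [1981,2400]: 105.
Of those, multiples of 100: 5 (not leap unless ÷400).
Multiples of 400: 2.
Leap years = 105 − 5 + 2 = 102.

102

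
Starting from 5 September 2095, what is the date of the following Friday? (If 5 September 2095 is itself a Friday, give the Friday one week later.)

September 9, 2095

Sep 5, 2095 is a Monday.
From Monday to the next Friday is 4 days.
Sep 5, 2095 + 4 = Sep 9, 2095.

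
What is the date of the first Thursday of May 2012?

May 3, 2012

May 1, 2012 is a Tuesday.
The first Thursday is therefore May 3 (2 days later).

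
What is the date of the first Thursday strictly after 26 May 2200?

May 26, 2200 is a Monday.
From Monday to the next Thursday is 3 days.
May 26, 2200 + 3 = May 29, 2200.

May 29, 2200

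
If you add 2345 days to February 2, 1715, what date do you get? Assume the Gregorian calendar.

+365 (one year) → Feb 2, 1716 (1980 left).
+366 (one year; includes Feb 29, 1716) → Feb 2, 1717 (1614 left).
+365 (one year) → Feb 2, 1718 (1249 left).
+365 (one year) → Feb 2, 1719 (884 left).
+365 (one year) → Feb 2, 1720 (519 left).
+366 (one year; includes Feb 29, 1720) → Feb 2, 1721 (153 left).
Feb has 28 days: +27 → Mar 1, 1721 (126 left).
Mar has 31 days: +31 → Apr 1, 1721 (95 left).
Apr has 30 days: +30 → May 1, 1721 (65 left).
May has 31 days: +31 → Jun 1, 1721 (34 left).
Jun has 30 days: +30 → Jul 1, 1721 (4 left).
+4 → Jul 5, 1721.

July 5, 1721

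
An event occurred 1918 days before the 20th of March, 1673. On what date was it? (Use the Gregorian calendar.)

December 19, 1667

−365 (one year) → Mar 20, 1672 (1553 left).
−366 (one year; includes Feb 29, 1672) → Mar 20, 1671 (1187 left).
−365 (one year) → Mar 20, 1670 (822 left).
−365 (one year) → Mar 20, 1669 (457 left).
−365 (one year) → Mar 20, 1668 (92 left).
−20 → Feb 29, 1668 (end of Feb, 29 days; 72 left).
−29 → Jan 31, 1668 (end of Jan, 31 days; 43 left).
−31 → Dec 31, 1667 (end of Dec, 31 days; 12 left).
−12 → Dec 19, 1667.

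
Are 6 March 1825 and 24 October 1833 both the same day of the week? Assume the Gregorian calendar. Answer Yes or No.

No

From Mar 6, 1825 to Oct 24, 1833 is 3154 days.
3154 mod 7 = 4, so they are different weekdays.
(Mar 6, 1825 is a Sunday; Oct 24, 1833 is a Thursday.)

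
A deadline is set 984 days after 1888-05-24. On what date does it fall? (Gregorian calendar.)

+365 (one year) → May 24, 1889 (619 left).
+365 (one year) → May 24, 1890 (254 left).
May has 31 days: +8 → Jun 1, 1890 (246 left).
Jun has 30 days: +30 → Jul 1, 1890 (216 left).
Jul has 31 days: +31 → Aug 1, 1890 (185 left).
Aug has 31 days: +31 → Sep 1, 1890 (154 left).
Sep has 30 days: +30 → Oct 1, 1890 (124 left).
Oct has 31 days: +31 → Nov 1, 1890 (93 left).
Nov has 30 days: +30 → Dec 1, 1890 (63 left).
Dec has 31 days: +31 → Jan 1, 1891 (32 left).
Jan has 31 days: +31 → Feb 1, 1891 (1 left).
+1 → Feb 2, 1891.

February 2, 1891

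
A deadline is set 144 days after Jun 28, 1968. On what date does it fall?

Jun has 30 days: +3 → Jul 1, 1968 (141 left).
Jul has 31 days: +31 → Aug 1, 1968 (110 left).
Aug has 31 days: +31 → Sep 1, 1968 (79 left).
Sep has 30 days: +30 → Oct 1, 1968 (49 left).
Oct has 31 days: +31 → Nov 1, 1968 (18 left).
+18 → Nov 19, 1968.

November 19, 1968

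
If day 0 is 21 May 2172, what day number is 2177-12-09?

2028

May 21, 2172 → May 21, 2173: 365 days.
May 21, 2173 → May 21, 2174: 365 days.
May 21, 2174 → May 21, 2175: 365 days.
May 21, 2175 → May 21, 2176: 366 days (Feb 29, 2176 is in that span).
May 21, 2176 → May 21, 2177: 365 days.
May 21, 2177 → Jun 21, 2177: 31 days (May has 31).
Jun 21, 2177 → Jul 21, 2177: 30 days (June has 30).
Jul 21, 2177 → Aug 21, 2177: 31 days (July has 31).
Aug 21, 2177 → Sep 21, 2177: 31 days (August has 31).
Sep 21, 2177 → Oct 21, 2177: 30 days (September has 30).
Oct 21, 2177 → Nov 21, 2177: 31 days (October has 31).
Nov 21, 2177 → Dec 9, 2177: 18 days.
Total: 2028 days.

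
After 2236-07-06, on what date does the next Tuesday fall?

Jul 6, 2236 is a Wednesday.
From Wednesday to the next Tuesday is 6 days.
Jul 6, 2236 + 6 = Jul 12, 2236.

July 12, 2236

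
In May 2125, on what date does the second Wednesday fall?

May 9, 2125

May 1, 2125 is a Tuesday.
The first Wednesday is therefore May 2 (1 days later).
The second Wednesday is 2 + 1×7 = May 9.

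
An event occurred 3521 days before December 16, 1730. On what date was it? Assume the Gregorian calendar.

−365 (one year) → Dec 16, 1729 (3156 left).
−365 (one year) → Dec 16, 1728 (2791 left).
−366 (one year; includes Feb 29, 1728) → Dec 16, 1727 (2425 left).
−365 (one year) → Dec 16, 1726 (2060 left).
−365 (one year) → Dec 16, 1725 (1695 left).
−365 (one year) → Dec 16, 1724 (1330 left).
−366 (one year; includes Feb 29, 1724) → Dec 16, 1723 (964 left).
−365 (one year) → Dec 16, 1722 (599 left).
−365 (one year) → Dec 16, 1721 (234 left).
−16 → Nov 30, 1721 (end of Nov, 30 days; 218 left).
−30 → Oct 31, 1721 (end of Oct, 31 days; 188 left).
−31 → Sep 30, 1721 (end of Sep, 30 days; 157 left).
−30 → Aug 31, 1721 (end of Aug, 31 days; 127 left).
−31 → Jul 31, 1721 (end of Jul, 31 days; 96 left).
−31 → Jun 30, 1721 (end of Jun, 30 days; 65 left).
−30 → May 31, 1721 (end of May, 31 days; 35 left).
−31 → Apr 30, 1721 (end of Apr, 30 days; 4 left).
−4 → Apr 26, 1721.

April 26, 1721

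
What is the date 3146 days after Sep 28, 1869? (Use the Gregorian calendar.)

+365 (one year) → Sep 28, 1870 (2781 left).
+365 (one year) → Sep 28, 1871 (2416 left).
+366 (one year; includes Feb 29, 1872) → Sep 28, 1872 (2050 left).
+365 (one year) → Sep 28, 1873 (1685 left).
+365 (one year) → Sep 28, 1874 (1320 left).
+365 (one year) → Sep 28, 1875 (955 left).
+366 (one year; includes Feb 29, 1876) → Sep 28, 1876 (589 left).
+365 (one year) → Sep 28, 1877 (224 left).
Sep has 30 days: +3 → Oct 1, 1877 (221 left).
Oct has 31 days: +31 → Nov 1, 1877 (190 left).
Nov has 30 days: +30 → Dec 1, 1877 (160 left).
Dec has 31 days: +31 → Jan 1, 1878 (129 left).
Jan has 31 days: +31 → Feb 1, 1878 (98 left).
Feb has 28 days: +28 → Mar 1, 1878 (70 left).
Mar has 31 days: +31 → Apr 1, 1878 (39 left).
Apr has 30 days: +30 → May 1, 1878 (9 left).
+9 → May 10, 1878.

May 10, 1878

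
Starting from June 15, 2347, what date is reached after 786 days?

August 9, 2349

+366 (one year; includes Feb 29, 2348) → Jun 15, 2348 (420 left).
+365 (one year) → Jun 15, 2349 (55 left).
Jun has 30 days: +16 → Jul 1, 2349 (39 left).
Jul has 31 days: +31 → Aug 1, 2349 (8 left).
+8 → Aug 9, 2349.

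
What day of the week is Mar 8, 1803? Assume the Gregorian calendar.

Tuesday

Doomsday rule: the anchor day for the 1800s is Friday. For year 03: 3÷12 = 0 r 3, and 3÷4 = 0, so 0+3+0 = 3.
Friday + 3 ≡ Monday — that's 1803's doomsday.
In March the doomsday date is Mar 14.
Mar 8 is 6 days before Mar 14; 6 mod 7 = 6, so Monday − 6 = Tuesday.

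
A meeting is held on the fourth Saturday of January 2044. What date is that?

January 1, 2044 is a Friday.
The first Saturday is therefore January 2 (1 days later).
The fourth Saturday is 2 + 3×7 = January 23.

January 23, 2044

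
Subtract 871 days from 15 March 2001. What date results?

October 26, 1998

−365 (one year) → Mar 15, 2000 (506 left).
−366 (one year; includes Feb 29, 2000) → Mar 15, 1999 (140 left).
−15 → Feb 28, 1999 (end of Feb, 28 days; 125 left).
−28 → Jan 31, 1999 (end of Jan, 31 days; 97 left).
−31 → Dec 31, 1998 (end of Dec, 31 days; 66 left).
−31 → Nov 30, 1998 (end of Nov, 30 days; 35 left).
−30 → Oct 31, 1998 (end of Oct, 31 days; 5 left).
−5 → Oct 26, 1998.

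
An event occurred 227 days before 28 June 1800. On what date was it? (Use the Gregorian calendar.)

November 13, 1799

−28 → May 31, 1800 (end of May, 31 days; 199 left).
−31 → Apr 30, 1800 (end of Apr, 30 days; 168 left).
−30 → Mar 31, 1800 (end of Mar, 31 days; 138 left).
−31 → Feb 28, 1800 (end of Feb, 28 days; 107 left).
−28 → Jan 31, 1800 (end of Jan, 31 days; 79 left).
−31 → Dec 31, 1799 (end of Dec, 31 days; 48 left).
−31 → Nov 30, 1799 (end of Nov, 30 days; 17 left).
−17 → Nov 13, 1799.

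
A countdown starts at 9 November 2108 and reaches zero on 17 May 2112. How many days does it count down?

Nov 9, 2108 → Nov 9, 2109: 365 days.
Nov 9, 2109 → Nov 9, 2110: 365 days.
Nov 9, 2110 → Nov 9, 2111: 365 days.
Nov 9, 2111 → Dec 9, 2111: 30 days (November has 30).
Dec 9, 2111 → Jan 9, 2112: 31 days (December has 31).
Jan 9, 2112 → Feb 9, 2112: 31 days (January has 31).
Feb 9, 2112 → Mar 9, 2112: 29 days (February has 29).
Mar 9, 2112 → Apr 9, 2112: 31 days (March has 31).
Apr 9, 2112 → May 9, 2112: 30 days (April has 30).
May 9, 2112 → May 17, 2112: 8 days.
Total: 1285 days.

1285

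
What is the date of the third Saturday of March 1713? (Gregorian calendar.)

March 1, 1713 is a Wednesday.
The first Saturday is therefore March 4 (3 days later).
The third Saturday is 4 + 2×7 = March 18.

March 18, 1713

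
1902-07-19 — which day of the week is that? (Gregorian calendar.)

Doomsday rule: the anchor day for the 1900s is Wednesday. For year 02: 2÷12 = 0 r 2, and 2÷4 = 0, so 0+2+0 = 2.
Wednesday + 2 ≡ Friday — that's 1902's doomsday.
In July the doomsday date is Jul 11.
Jul 19 is 8 days after Jul 11; 8 mod 7 = 1, so Friday + 1 = Saturday.

Saturday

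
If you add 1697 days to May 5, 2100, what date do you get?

December 27, 2104

+365 (one year) → May 5, 2101 (1332 left).
+365 (one year) → May 5, 2102 (967 left).
+365 (one year) → May 5, 2103 (602 left).
+366 (one year; includes Feb 29, 2104) → May 5, 2104 (236 left).
May has 31 days: +27 → Jun 1, 2104 (209 left).
Jun has 30 days: +30 → Jul 1, 2104 (179 left).
Jul has 31 days: +31 → Aug 1, 2104 (148 left).
Aug has 31 days: +31 → Sep 1, 2104 (117 left).
Sep has 30 days: +30 → Oct 1, 2104 (87 left).
Oct has 31 days: +31 → Nov 1, 2104 (56 left).
Nov has 30 days: +30 → Dec 1, 2104 (26 left).
+26 → Dec 27, 2104.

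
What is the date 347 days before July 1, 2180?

−1 → Jun 30, 2180 (end of Jun, 30 days; 346 left).
−30 → May 31, 2180 (end of May, 31 days; 316 left).
−31 → Apr 30, 2180 (end of Apr, 30 days; 285 left).
−30 → Mar 31, 2180 (end of Mar, 31 days; 255 left).
−31 → Feb 29, 2180 (end of Feb, 29 days; 224 left).
−29 → Jan 31, 2180 (end of Jan, 31 days; 195 left).
−31 → Dec 31, 2179 (end of Dec, 31 days; 164 left).
−31 → Nov 30, 2179 (end of Nov, 30 days; 133 left).
−30 → Oct 31, 2179 (end of Oct, 31 days; 103 left).
−31 → Sep 30, 2179 (end of Sep, 30 days; 72 left).
−30 → Aug 31, 2179 (end of Aug, 31 days; 42 left).
−31 → Jul 31, 2179 (end of Jul, 31 days; 11 left).
−11 → Jul 20, 2179.

July 20, 2179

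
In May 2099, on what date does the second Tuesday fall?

May 1, 2099 is a Friday.
The first Tuesday is therefore May 5 (4 days later).
The second Tuesday is 5 + 1×7 = May 12.

May 12, 2099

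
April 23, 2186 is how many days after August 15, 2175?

3904

Aug 15, 2175 → Aug 15, 2176: 366 days (Feb 29, 2176 is in that span).
Aug 15, 2176 → Aug 15, 2177: 365 days.
Aug 15, 2177 → Aug 15, 2178: 365 days.
Aug 15, 2178 → Aug 15, 2179: 365 days.
Aug 15, 2179 → Aug 15, 2180: 366 days (Feb 29, 2180 is in that span).
Aug 15, 2180 → Aug 15, 2181: 365 days.
Aug 15, 2181 → Aug 15, 2182: 365 days.
Aug 15, 2182 → Aug 15, 2183: 365 days.
Aug 15, 2183 → Aug 15, 2184: 366 days (Feb 29, 2184 is in that span).
Aug 15, 2184 → Aug 15, 2185: 365 days.
Aug 15, 2185 → Sep 15, 2185: 31 days (August has 31).
Sep 15, 2185 → Oct 15, 2185: 30 days (September has 30).
Oct 15, 2185 → Nov 15, 2185: 31 days (October has 31).
Nov 15, 2185 → Dec 15, 2185: 30 days (November has 30).
Dec 15, 2185 → Jan 15, 2186: 31 days (December has 31).
Jan 15, 2186 → Feb 15, 2186: 31 days (January has 31).
Feb 15, 2186 → Mar 15, 2186: 28 days (February has 28).
Mar 15, 2186 → Apr 15, 2186: 31 days (March has 31).
Apr 15, 2186 → Apr 23, 2186: 8 days.
Total: 3904 days.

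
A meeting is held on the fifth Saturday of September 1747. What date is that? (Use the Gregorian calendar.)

September 1, 1747 is a Friday.
The first Saturday is therefore September 2 (1 days later).
The fifth Saturday is 2 + 4×7 = September 30.

September 30, 1747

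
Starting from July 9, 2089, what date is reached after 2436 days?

March 10, 2096

+365 (one year) → Jul 9, 2090 (2071 left).
+365 (one year) → Jul 9, 2091 (1706 left).
+366 (one year; includes Feb 29, 2092) → Jul 9, 2092 (1340 left).
+365 (one year) → Jul 9, 2093 (975 left).
+365 (one year) → Jul 9, 2094 (610 left).
+365 (one year) → Jul 9, 2095 (245 left).
Jul has 31 days: +23 → Aug 1, 2095 (222 left).
Aug has 31 days: +31 → Sep 1, 2095 (191 left).
Sep has 30 days: +30 → Oct 1, 2095 (161 left).
Oct has 31 days: +31 → Nov 1, 2095 (130 left).
Nov has 30 days: +30 → Dec 1, 2095 (100 left).
Dec has 31 days: +31 → Jan 1, 2096 (69 left).
Jan has 31 days: +31 → Feb 1, 2096 (38 left).
Feb has 29 days: +29 → Mar 1, 2096 (9 left).
+9 → Mar 10, 2096.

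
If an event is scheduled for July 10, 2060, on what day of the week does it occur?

Doomsday rule: the anchor day for the 2000s is Tuesday. For year 60: 60÷12 = 5 r 0, and 0÷4 = 0, so 5+0+0 = 5.
Tuesday + 5 ≡ Sunday — that's 2060's doomsday.
In July the doomsday date is Jul 11.
Jul 10 is 1 day before Jul 11; 1 mod 7 = 1, so Sunday − 1 = Saturday.

Saturday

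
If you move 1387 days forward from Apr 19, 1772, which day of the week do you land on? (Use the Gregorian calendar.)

Apr 19, 1772 is a Sunday.
1387 mod 7 = 1, so 1387 days after a Sunday is Sunday + 1 = Monday.

Monday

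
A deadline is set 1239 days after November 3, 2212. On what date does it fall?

March 26, 2216

+365 (one year) → Nov 3, 2213 (874 left).
+365 (one year) → Nov 3, 2214 (509 left).
+365 (one year) → Nov 3, 2215 (144 left).
Nov has 30 days: +28 → Dec 1, 2215 (116 left).
Dec has 31 days: +31 → Jan 1, 2216 (85 left).
Jan has 31 days: +31 → Feb 1, 2216 (54 left).
Feb has 29 days: +29 → Mar 1, 2216 (25 left).
+25 → Mar 26, 2216.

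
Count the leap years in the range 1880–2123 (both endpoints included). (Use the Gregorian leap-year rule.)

Multiples of 4 in [1880,2123]: 61.
Of those, multiples of 100: 3 (not leap unless ÷400).
Multiples of 400: 1.
Leap years = 61 − 3 + 1 = 59.

59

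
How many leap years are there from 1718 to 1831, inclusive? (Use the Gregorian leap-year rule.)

Multiples of 4 in [1718,1831]: 28.
Of those, multiples of 100: 1 (not leap unless ÷400).
Multiples of 400: 0.
Leap years = 28 − 1 + 0 = 27.

27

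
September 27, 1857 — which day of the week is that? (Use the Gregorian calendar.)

Sunday

Doomsday rule: the anchor day for the 1800s is Friday. For year 57: 57÷12 = 4 r 9, and 9÷4 = 2, so 4+9+2 = 15.
Friday + 15 ≡ Saturday — that's 1857's doomsday.
In September the doomsday date is Sep 5.
Sep 27 is 22 days after Sep 5; 22 mod 7 = 1, so Saturday + 1 = Sunday.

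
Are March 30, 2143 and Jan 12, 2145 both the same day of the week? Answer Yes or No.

From Mar 30, 2143 to Jan 12, 2145 is 654 days.
654 mod 7 = 3, so they are different weekdays.
(Mar 30, 2143 is a Saturday; Jan 12, 2145 is a Tuesday.)

No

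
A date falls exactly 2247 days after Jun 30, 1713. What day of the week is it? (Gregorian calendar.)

First find the weekday of Jun 30, 1713. Doomsday rule: the anchor day for the 1700s is Sunday. For year 13: 13÷12 = 1 r 1, and 1÷4 = 0, so 1+1+0 = 2.
Sunday + 2 ≡ Tuesday — that's 1713's doomsday.
In June the doomsday date is Jun 6.
Jun 30 is 24 days after Jun 6; 24 mod 7 = 3, so Tuesday + 3 = Friday.
2247 mod 7 = 0, so 2247 days after a Friday is Friday + 0 = Friday.

Friday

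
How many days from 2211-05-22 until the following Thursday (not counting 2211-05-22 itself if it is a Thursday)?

1

May 22, 2211 is a Wednesday.
From Wednesday to the next Thursday is 1 day.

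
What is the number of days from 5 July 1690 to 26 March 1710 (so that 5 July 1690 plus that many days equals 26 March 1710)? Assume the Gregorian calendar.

7203

Jul 5, 1690 → Jul 5, 1691: 365 days.
Jul 5, 1691 → Jul 5, 1692: 366 days (Feb 29, 1692 is in that span).
Jul 5, 1692 → Jul 5, 1693: 365 days.
Jul 5, 1693 → Jul 5, 1694: 365 days.
Jul 5, 1694 → Jul 5, 1695: 365 days.
Jul 5, 1695 → Jul 5, 1696: 366 days (Feb 29, 1696 is in that span).
Jul 5, 1696 → Jul 5, 1697: 365 days.
Jul 5, 1697 → Jul 5, 1698: 365 days.
Jul 5, 1698 → Jul 5, 1699: 365 days.
Jul 5, 1699 → Jul 5, 1700: 365 days.
Jul 5, 1700 → Jul 5, 1701: 365 days.
Jul 5, 1701 → Jul 5, 1702: 365 days.
Jul 5, 1702 → Jul 5, 1703: 365 days.
Jul 5, 1703 → Jul 5, 1704: 366 days (Feb 29, 1704 is in that span).
Jul 5, 1704 → Jul 5, 1705: 365 days.
Jul 5, 1705 → Jul 5, 1706: 365 days.
Jul 5, 1706 → Jul 5, 1707: 365 days.
Jul 5, 1707 → Jul 5, 1708: 366 days (Feb 29, 1708 is in that span).
Jul 5, 1708 → Jul 5, 1709: 365 days.
Jul 5, 1709 → Aug 5, 1709: 31 days (July has 31).
Aug 5, 1709 → Sep 5, 1709: 31 days (August has 31).
Sep 5, 1709 → Oct 5, 1709: 30 days (September has 30).
Oct 5, 1709 → Nov 5, 1709: 31 days (October has 31).
Nov 5, 1709 → Dec 5, 1709: 30 days (November has 30).
Dec 5, 1709 → Jan 5, 1710: 31 days (December has 31).
Jan 5, 1710 → Feb 5, 1710: 31 days (January has 31).
Feb 5, 1710 → Mar 5, 1710: 28 days (February has 28).
Mar 5, 1710 → Mar 26, 1710: 21 days.
Total: 7203 days.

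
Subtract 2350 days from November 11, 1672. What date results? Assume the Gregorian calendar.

June 6, 1666

−366 (one year; includes Feb 29, 1672) → Nov 11, 1671 (1984 left).
−365 (one year) → Nov 11, 1670 (1619 left).
−365 (one year) → Nov 11, 1669 (1254 left).
−365 (one year) → Nov 11, 1668 (889 left).
−366 (one year; includes Feb 29, 1668) → Nov 11, 1667 (523 left).
−365 (one year) → Nov 11, 1666 (158 left).
−11 → Oct 31, 1666 (end of Oct, 31 days; 147 left).
−31 → Sep 30, 1666 (end of Sep, 30 days; 116 left).
−30 → Aug 31, 1666 (end of Aug, 31 days; 86 left).
−31 → Jul 31, 1666 (end of Jul, 31 days; 55 left).
−31 → Jun 30, 1666 (end of Jun, 30 days; 24 left).
−24 → Jun 6, 1666.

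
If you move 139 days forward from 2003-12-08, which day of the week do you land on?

First find the weekday of Dec 8, 2003. Doomsday rule: the anchor day for the 2000s is Tuesday. For year 03: 3÷12 = 0 r 3, and 3÷4 = 0, so 0+3+0 = 3.
Tuesday + 3 ≡ Friday — that's 2003's doomsday.
In December the doomsday date is Dec 12.
Dec 8 is 4 days before Dec 12; 4 mod 7 = 4, so Friday − 4 = Monday.
139 mod 7 = 6, so 139 days after a Monday is Monday + 6 = Sunday.

Sunday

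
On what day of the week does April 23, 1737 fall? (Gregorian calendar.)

Doomsday rule: the anchor day for the 1700s is Sunday. For year 37: 37÷12 = 3 r 1, and 1÷4 = 0, so 3+1+0 = 4.
Sunday + 4 ≡ Thursday — that's 1737's doomsday.
In April the doomsday date is Apr 4.
Apr 23 is 19 days after Apr 4; 19 mod 7 = 5, so Thursday + 5 = Tuesday.

Tuesday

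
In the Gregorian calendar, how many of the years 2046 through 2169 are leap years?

Multiples of 4 in [2046,2169]: 31.
Of those, multiples of 100: 1 (not leap unless ÷400).
Multiples of 400: 0.
Leap years = 31 − 1 + 0 = 30.

30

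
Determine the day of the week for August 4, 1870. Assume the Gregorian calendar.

Doomsday rule: the anchor day for the 1800s is Friday. For year 70: 70÷12 = 5 r 10, and 10÷4 = 2, so 5+10+2 = 17.
Friday + 17 ≡ Monday — that's 1870's doomsday.
In August the doomsday date is Aug 8.
Aug 4 is 4 days before Aug 8; 4 mod 7 = 4, so Monday − 4 = Thursday.

Thursday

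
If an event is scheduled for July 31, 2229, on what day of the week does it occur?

Friday

Doomsday rule: the anchor day for the 2200s is Friday. For year 29: 29÷12 = 2 r 5, and 5÷4 = 1, so 2+5+1 = 8.
Friday + 8 ≡ Saturday — that's 2229's doomsday.
In July the doomsday date is Jul 11.
Jul 31 is 20 days after Jul 11; 20 mod 7 = 6, so Saturday + 6 = Friday.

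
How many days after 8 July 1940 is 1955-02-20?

5340

Jul 8, 1940 → Jul 8, 1941: 365 days.
Jul 8, 1941 → Jul 8, 1942: 365 days.
Jul 8, 1942 → Jul 8, 1943: 365 days.
Jul 8, 1943 → Jul 8, 1944: 366 days (Feb 29, 1944 is in that span).
Jul 8, 1944 → Jul 8, 1945: 365 days.
Jul 8, 1945 → Jul 8, 1946: 365 days.
Jul 8, 1946 → Jul 8, 1947: 365 days.
Jul 8, 1947 → Jul 8, 1948: 366 days (Feb 29, 1948 is in that span).
Jul 8, 1948 → Jul 8, 1949: 365 days.
Jul 8, 1949 → Jul 8, 1950: 365 days.
Jul 8, 1950 → Jul 8, 1951: 365 days.
Jul 8, 1951 → Jul 8, 1952: 366 days (Feb 29, 1952 is in that span).
Jul 8, 1952 → Jul 8, 1953: 365 days.
Jul 8, 1953 → Jul 8, 1954: 365 days.
Jul 8, 1954 → Aug 8, 1954: 31 days (July has 31).
Aug 8, 1954 → Sep 8, 1954: 31 days (August has 31).
Sep 8, 1954 → Oct 8, 1954: 30 days (September has 30).
Oct 8, 1954 → Nov 8, 1954: 31 days (October has 31).
Nov 8, 1954 → Dec 8, 1954: 30 days (November has 30).
Dec 8, 1954 → Jan 8, 1955: 31 days (December has 31).
Jan 8, 1955 → Feb 8, 1955: 31 days (January has 31).
Feb 8, 1955 → Feb 20, 1955: 12 days.
Total: 5340 days.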